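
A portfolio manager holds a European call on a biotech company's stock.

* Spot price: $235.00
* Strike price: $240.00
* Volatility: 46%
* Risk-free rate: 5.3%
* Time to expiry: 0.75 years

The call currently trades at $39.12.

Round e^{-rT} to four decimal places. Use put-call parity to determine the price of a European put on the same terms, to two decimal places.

$34.76

e^(−rT) = e^(−0.053·0.75) = 0.9610
Put-call parity: C − P = S − K·e^(−rT) = 235 − 240·0.9610 = 235 − 230.6400 = 4.3600
P = C − (C − P) = 39.12 − (4.3600) = 34.7600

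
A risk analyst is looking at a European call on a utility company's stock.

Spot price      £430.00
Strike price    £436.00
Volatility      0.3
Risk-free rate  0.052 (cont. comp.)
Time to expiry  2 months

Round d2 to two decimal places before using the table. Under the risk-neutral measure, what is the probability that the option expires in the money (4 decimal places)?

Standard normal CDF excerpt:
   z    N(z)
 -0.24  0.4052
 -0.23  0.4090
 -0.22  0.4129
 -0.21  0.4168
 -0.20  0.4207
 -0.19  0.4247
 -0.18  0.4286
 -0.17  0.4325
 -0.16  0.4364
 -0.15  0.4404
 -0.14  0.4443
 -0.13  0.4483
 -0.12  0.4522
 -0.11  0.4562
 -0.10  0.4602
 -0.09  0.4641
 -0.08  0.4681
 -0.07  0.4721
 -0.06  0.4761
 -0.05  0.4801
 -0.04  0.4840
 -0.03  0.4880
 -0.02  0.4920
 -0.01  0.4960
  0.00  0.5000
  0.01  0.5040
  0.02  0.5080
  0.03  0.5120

σ√T = 0.3·√0.1667 = 0.1225
ln(S/K) + (r + σ²/2)T = ln(430/436) + (0.052 + 0.3²/2)·0.1667 = -0.0139 + 0.0162 = 0.0023
d₁ = 0.0023 / 0.1225 = 0.0189 → 0.02
d₂ = d₁ − σ√T = 0.0189 − 0.1225 = -0.1036 → -0.10
Risk-neutral Pr[S_T > K] = N(d₂) = N(-0.10) = 0.4602

0.4602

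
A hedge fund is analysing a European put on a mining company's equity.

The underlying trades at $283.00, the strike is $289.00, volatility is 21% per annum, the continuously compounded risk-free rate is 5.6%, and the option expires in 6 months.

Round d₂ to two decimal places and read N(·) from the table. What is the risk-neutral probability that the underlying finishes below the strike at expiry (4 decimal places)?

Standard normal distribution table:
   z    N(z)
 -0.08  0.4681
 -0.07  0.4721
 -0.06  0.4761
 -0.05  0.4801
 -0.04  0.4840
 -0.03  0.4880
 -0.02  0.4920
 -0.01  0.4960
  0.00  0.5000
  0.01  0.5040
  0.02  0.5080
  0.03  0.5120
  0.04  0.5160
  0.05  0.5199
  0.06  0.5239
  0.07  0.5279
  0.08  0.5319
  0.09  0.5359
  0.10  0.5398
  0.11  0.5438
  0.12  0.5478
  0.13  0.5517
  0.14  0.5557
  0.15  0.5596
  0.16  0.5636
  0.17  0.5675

σ√T = 0.21 × 0.7071 = 0.1485
ln(S/K) + (r + σ²/2)T = ln(283/289) + (0.056 + 0.21²/2)·0.5 = -0.0210 + 0.0390 = 0.0180
d₁ = 0.0180 / 0.1485 = 0.1215 → 0.12
d₂ = d₁ − σ√T = 0.1215 − 0.1485 = -0.0270 → -0.03
Pr(exercise) under Q = N(−d₂) = N(0.03) = 0.5120

0.5120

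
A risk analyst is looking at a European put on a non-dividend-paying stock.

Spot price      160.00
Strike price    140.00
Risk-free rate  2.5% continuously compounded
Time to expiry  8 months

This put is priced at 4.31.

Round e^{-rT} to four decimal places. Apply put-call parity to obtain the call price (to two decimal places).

e^(−rT) = e^(−0.025·0.6667) = 0.9835
Put-call parity: C − P = S − K·e^(−rT) = 160 − 140·0.9835 = 160 − 137.6900 = 22.3100
C = P + (C − P) = 4.31 + (22.3100) = 26.6200

26.62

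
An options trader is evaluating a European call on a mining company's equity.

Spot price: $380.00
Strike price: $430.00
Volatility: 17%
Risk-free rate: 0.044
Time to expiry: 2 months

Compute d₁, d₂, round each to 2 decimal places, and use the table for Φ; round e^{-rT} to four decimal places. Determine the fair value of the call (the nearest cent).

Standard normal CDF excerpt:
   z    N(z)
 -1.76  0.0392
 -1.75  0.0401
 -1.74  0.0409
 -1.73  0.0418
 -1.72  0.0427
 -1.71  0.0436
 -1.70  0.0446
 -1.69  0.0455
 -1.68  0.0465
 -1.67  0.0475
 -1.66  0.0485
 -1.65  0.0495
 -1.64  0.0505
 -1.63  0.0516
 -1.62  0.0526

$0.58

T = 0.1667;  σ√T = 0.0694
d₁ = [ln(380/430) + (0.044 + 0.17²/2)·0.1667] / 0.0694 = [-0.1236 + 0.0097] / 0.0694 = -1.6408 ⇒ -1.64
d₂ = d₁ − σ√T = -1.6408 − 0.0694 = -1.7102 ⇒ -1.71
exp(−rT) = exp(−0.044·0.1667) = 0.9927
N(d₁) = N(-1.64) = 0.0505;  N(d₂) = N(-1.71) = 0.0436
C = 380·0.0505 − 430·0.9927·0.0436 = 19.1900 − 18.6111 = 0.5789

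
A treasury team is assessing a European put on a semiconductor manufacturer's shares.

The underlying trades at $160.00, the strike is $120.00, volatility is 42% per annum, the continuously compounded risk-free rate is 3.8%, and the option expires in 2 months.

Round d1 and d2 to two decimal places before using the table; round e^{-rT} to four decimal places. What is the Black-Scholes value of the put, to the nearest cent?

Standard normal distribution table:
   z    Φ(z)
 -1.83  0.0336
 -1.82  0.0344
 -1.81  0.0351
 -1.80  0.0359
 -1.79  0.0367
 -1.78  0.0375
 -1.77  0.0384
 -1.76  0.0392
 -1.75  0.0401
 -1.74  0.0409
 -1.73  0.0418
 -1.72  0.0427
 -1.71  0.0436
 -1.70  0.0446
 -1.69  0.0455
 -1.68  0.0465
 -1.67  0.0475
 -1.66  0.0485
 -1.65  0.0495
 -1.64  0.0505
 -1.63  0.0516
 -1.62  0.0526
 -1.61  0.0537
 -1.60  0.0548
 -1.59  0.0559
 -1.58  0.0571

$0.41

σ√T = 0.42 × 0.4082 = 0.1715
ln(S/K) + (r + σ²/2)T = ln(160/120) + (0.038 + 0.42²/2)·0.1667 = 0.2877 + 0.0210 = 0.3087
d₁ = 0.3087 / 0.1715 = 1.8005 which rounds to 1.80
d₂ = d₁ − σ√T = 1.8005 − 0.1715 = 1.6290 which rounds to 1.63
exp(−rT) = exp(−0.038·0.1667) = 0.9937
N(−d₂) = N(-1.63) = 0.0516;  N(−d₁) = N(-1.80) = 0.0359
P = 120·0.9937·0.0516 − 160·0.0359 = 6.1530 − 5.7440 = 0.4090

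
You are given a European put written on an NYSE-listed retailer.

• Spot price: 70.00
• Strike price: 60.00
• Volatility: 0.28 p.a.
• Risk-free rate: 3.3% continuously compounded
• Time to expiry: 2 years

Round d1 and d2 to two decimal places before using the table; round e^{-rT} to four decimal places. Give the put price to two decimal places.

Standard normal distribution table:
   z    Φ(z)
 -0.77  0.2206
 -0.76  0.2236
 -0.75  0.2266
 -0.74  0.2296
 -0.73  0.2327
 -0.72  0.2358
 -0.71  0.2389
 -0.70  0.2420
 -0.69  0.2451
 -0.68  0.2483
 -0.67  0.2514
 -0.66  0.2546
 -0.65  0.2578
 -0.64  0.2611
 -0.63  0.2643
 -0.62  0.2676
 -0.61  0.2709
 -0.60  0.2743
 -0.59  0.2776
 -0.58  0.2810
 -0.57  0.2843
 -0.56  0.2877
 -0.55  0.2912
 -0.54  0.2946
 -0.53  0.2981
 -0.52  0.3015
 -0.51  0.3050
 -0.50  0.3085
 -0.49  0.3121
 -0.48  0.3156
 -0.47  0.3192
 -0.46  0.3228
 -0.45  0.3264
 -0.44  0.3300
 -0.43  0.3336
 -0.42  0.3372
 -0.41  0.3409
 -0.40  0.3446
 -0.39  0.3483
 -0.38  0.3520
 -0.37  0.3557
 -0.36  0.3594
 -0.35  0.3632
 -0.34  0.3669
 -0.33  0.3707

σ√T = 0.28 × 1.4142 = 0.3960
d₁ = [ln(70/60) + (0.033 + 0.28²/2)·2] / 0.3960 = [0.1542 + 0.1444] / 0.3960 = 0.7540 → 0.75
d₂ = d₁ − σ√T = 0.7540 − 0.3960 = 0.3580 → 0.36
e^(−rT) = e^(−0.033·2) = 0.9361
P = 60·0.9361·N(-0.36) − 70·N(-0.75) = 60·0.9361·0.3594 − 70·0.2266 = 20.1861 − 15.8620 = 4.3241

4.32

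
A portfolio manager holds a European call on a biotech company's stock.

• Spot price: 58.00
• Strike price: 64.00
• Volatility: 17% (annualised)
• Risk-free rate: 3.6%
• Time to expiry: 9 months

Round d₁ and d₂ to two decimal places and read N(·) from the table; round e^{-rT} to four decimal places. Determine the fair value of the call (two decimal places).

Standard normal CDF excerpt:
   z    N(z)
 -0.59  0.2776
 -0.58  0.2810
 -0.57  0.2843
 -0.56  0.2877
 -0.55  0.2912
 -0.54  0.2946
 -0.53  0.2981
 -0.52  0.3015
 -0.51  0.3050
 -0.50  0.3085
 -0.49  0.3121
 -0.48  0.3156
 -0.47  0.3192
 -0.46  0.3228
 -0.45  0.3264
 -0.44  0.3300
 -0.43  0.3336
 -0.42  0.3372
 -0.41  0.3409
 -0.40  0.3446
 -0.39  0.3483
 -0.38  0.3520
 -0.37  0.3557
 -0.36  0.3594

1.85

σ√T = 0.17·√0.75 = 0.1472
d₁ = [ln(58/64) + (0.036 + ½·0.17²)·0.75] / (σ√T) = (-0.0984 + 0.0378) / 0.1472 = -0.4116 ⇒ -0.41
d₂ = -0.4116 − 0.1472 = -0.5589 ⇒ -0.56
exp(−rT) = exp(−0.036·0.75) = 0.9734
N(d₁) = N(-0.41) = 0.3409;  N(d₂) = N(-0.56) = 0.2877
C = 58·0.3409 − 64·0.9734·0.2877 = 19.7722 − 17.9230 = 1.8492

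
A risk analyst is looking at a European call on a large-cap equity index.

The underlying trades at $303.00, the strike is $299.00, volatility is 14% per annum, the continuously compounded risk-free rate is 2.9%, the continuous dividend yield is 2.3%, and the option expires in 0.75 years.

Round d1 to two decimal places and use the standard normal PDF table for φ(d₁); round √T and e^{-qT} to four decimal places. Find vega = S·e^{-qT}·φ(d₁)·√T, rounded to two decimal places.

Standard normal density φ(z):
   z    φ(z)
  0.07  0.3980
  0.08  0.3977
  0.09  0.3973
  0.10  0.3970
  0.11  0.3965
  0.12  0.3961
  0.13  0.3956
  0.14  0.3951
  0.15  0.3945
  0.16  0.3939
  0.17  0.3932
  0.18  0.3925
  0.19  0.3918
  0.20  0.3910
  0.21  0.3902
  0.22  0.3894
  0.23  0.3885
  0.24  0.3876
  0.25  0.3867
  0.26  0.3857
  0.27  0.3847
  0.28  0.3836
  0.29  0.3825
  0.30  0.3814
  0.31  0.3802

100.64

T = 0.75;  σ√T = 0.1212
d₁ = [ln(303/299) + (0.029 − 0.023 + 0.14²/2)·0.75] / 0.1212 = [0.0133 + 0.0119] / 0.1212 = 0.2073 → 0.21
√T = √0.75 = 0.8660
φ(d₁) = φ(0.21) = 0.3902
e^(−qT) = e^(−0.023·0.75) = 0.9829
vega = S·e^(−qT)·φ(d₁)·√T = 303·0.9829·0.3902·0.8660 = 100.6369
(The put has the same vega.)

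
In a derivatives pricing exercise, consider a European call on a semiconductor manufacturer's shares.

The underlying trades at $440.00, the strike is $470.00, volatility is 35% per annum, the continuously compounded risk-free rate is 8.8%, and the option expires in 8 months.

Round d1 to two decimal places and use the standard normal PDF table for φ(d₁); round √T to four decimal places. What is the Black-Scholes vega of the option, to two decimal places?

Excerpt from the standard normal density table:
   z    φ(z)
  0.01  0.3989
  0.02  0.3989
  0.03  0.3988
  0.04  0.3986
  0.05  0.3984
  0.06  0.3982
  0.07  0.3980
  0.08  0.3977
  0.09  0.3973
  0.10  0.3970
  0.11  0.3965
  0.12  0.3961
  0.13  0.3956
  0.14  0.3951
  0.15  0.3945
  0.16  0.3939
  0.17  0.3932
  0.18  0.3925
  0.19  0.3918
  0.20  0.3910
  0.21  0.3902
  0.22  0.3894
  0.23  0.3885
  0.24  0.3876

σ√T = 0.35·√0.6667 = 0.2858
d₁ = [ln(440/470) + (0.088 + 0.35²/2)·0.6667] / 0.2858 = [-0.0660 + 0.0995] / 0.2858 = 0.1174 ⇒ 0.12
√T = √0.6667 = 0.8165
φ(d₁) = φ(0.12) = 0.3961
vega = S·φ(d₁)·√T = 440·0.3961·0.8165 = 142.3029
(The put has the same vega.)

142.30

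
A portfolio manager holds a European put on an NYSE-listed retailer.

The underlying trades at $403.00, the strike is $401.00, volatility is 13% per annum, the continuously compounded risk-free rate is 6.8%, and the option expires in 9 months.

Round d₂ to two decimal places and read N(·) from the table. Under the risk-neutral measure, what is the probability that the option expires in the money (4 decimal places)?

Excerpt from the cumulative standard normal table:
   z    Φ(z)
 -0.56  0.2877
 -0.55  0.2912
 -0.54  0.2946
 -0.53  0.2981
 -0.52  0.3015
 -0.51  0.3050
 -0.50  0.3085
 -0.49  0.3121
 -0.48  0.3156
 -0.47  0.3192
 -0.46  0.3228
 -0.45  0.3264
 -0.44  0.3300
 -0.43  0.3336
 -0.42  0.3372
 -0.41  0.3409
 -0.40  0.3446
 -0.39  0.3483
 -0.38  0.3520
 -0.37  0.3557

T = 0.75;  σ√T = 0.1126
d₁ = [ln(403/401) + (0.068 + 0.13²/2)·0.75] / 0.1126 = [0.0050 + 0.0573] / 0.1126 = 0.5535 ⇒ 0.55
d₂ = d₁ − σ√T = 0.5535 − 0.1126 = 0.4409 ⇒ 0.44
Pr(exercise) under Q = N(−d₂) = N(-0.44) = 0.3300

0.3300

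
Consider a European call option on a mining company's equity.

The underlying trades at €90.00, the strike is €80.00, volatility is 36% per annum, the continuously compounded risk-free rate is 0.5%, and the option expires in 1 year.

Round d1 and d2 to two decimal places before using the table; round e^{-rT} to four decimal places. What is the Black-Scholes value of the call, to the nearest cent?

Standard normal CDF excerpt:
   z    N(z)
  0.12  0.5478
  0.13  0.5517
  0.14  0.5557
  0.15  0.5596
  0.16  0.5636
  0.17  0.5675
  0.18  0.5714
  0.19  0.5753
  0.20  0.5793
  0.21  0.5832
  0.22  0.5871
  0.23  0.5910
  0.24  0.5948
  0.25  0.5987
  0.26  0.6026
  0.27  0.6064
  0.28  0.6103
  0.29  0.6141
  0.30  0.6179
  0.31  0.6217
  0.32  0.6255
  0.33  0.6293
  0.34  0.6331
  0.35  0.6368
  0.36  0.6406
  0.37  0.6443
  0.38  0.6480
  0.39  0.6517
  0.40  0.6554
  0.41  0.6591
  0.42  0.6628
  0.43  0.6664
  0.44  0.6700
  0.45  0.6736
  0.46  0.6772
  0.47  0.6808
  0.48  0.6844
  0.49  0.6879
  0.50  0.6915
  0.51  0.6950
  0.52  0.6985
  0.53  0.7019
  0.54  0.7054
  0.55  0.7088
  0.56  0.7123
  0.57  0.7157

€18.00

T = 1;  σ√T = 0.3600
ln(S/K) + (r + σ²/2)T = ln(90/80) + (0.005 + 0.36²/2)·1 = 0.1178 + 0.0698 = 0.1876
d₁ = 0.1876 / 0.3600 = 0.5211 ≈ 0.52
d₂ = d₁ − σ√T = 0.5211 − 0.3600 = 0.1611 ≈ 0.16
exp(−rT) = exp(−0.005·1) = 0.9950
N(d₁) = N(0.52) = 0.6985;  N(d₂) = N(0.16) = 0.5636
C = 90·0.6985 − 80·0.9950·0.5636 = 62.8650 − 44.8626 = 18.0024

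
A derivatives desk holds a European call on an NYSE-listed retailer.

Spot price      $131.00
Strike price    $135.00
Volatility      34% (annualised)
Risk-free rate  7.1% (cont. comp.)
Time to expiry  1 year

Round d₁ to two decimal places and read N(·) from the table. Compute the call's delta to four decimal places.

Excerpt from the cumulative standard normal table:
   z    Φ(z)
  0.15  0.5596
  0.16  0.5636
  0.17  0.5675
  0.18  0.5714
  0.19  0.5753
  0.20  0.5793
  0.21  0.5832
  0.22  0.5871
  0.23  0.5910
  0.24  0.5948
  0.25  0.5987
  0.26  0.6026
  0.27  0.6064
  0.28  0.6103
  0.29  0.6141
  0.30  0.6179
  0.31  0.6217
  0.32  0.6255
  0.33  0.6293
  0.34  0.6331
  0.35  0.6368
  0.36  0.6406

σ√T = 0.34 × 1.0000 = 0.3400
ln(S/K) + (r + σ²/2)T = ln(131/135) + (0.071 + 0.34²/2)·1 = -0.0301 + 0.1288 = 0.0987
d₁ = 0.0987 / 0.3400 = 0.2904 ≈ 0.29
N(d₁) = N(0.29) = 0.6141
Δ_call = N(d₁) = 0.6141

0.6141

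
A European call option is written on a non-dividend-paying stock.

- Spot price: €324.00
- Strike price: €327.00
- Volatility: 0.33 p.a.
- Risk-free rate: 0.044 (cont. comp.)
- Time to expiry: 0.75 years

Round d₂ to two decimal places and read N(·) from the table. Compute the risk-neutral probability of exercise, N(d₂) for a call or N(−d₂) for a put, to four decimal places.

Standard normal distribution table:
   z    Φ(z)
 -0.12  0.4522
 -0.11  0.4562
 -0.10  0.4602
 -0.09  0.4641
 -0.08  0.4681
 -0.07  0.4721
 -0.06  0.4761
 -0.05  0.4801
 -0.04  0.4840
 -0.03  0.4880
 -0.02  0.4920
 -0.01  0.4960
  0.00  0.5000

0.4761

T = 0.75;  σ√T = 0.2858
d₁ = [ln(324/327) + (0.044 + 0.33²/2)·0.75] / 0.2858 = [-0.0092 + 0.0738] / 0.2858 = 0.2261 ≈ 0.23
d₂ = d₁ − σ√T = 0.2261 − 0.2858 = -0.0597 ≈ -0.06
Pr(exercise) under Q = N(d₂) = 0.4761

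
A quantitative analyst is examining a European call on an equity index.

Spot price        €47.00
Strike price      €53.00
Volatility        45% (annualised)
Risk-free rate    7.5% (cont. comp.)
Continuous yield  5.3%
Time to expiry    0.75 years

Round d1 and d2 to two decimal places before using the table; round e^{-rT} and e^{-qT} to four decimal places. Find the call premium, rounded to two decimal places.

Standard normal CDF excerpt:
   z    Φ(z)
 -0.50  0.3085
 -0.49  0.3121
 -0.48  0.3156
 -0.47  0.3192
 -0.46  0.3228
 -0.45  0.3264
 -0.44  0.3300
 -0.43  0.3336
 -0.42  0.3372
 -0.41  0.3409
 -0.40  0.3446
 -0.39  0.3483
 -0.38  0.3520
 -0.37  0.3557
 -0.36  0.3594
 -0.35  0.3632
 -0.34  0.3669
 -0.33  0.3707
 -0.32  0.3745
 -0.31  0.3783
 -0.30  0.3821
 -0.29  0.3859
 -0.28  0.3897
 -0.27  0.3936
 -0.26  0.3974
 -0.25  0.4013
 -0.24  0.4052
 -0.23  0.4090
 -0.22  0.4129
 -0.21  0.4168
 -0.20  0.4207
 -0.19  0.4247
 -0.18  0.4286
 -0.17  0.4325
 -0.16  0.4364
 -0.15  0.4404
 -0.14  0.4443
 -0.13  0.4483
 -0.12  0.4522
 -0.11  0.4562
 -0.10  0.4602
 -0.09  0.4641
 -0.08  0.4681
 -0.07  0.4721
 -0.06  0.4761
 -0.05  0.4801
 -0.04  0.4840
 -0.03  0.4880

€5.15

σ√T = 0.45 × 0.8660 = 0.3897
d₁ = [ln(47/53) + (0.075 − 0.053 + 0.45²/2)·0.75] / 0.3897 = [-0.1201 + 0.0924] / 0.3897 = -0.0711 which rounds to -0.07
d₂ = d₁ − σ√T = -0.0711 − 0.3897 = -0.4608 which rounds to -0.46
exp(−qT) = exp(−0.053·0.75) = 0.9610;  exp(−rT) = exp(−0.075·0.75) = 0.9453
C = 47·0.9610·N(-0.07) − 53·0.9453·N(-0.46) = 47·0.9610·0.4721 − 53·0.9453·0.3228 = 21.3233 − 16.1726 = 5.1508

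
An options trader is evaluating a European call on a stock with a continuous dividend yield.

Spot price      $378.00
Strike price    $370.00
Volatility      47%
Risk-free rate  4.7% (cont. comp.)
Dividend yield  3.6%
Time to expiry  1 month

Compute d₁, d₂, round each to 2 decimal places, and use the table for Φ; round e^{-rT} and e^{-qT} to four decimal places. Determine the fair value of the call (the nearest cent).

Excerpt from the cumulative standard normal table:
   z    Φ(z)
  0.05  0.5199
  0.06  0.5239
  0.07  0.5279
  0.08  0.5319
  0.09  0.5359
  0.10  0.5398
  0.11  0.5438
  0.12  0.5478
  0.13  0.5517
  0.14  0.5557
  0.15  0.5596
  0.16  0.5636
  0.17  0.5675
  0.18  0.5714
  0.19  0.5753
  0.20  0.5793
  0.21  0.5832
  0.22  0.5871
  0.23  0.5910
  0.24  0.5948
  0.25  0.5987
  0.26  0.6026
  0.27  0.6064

σ√T = 0.47 × 0.2887 = 0.1357
ln(S/K) + (r − q + σ²/2)T = ln(378/370) + (0.047 − 0.036 + 0.47²/2)·0.08333 = 0.0214 + 0.0101 = 0.0315
d₁ = 0.0315 / 0.1357 = 0.2323 ⇒ 0.23
d₂ = d₁ − σ√T = 0.2323 − 0.1357 = 0.0966 ⇒ 0.10
exp(−qT) = exp(−0.036·0.08333) = 0.9970;  exp(−rT) = exp(−0.047·0.08333) = 0.9961
N(d₁) = N(0.23) = 0.5910;  N(d₂) = N(0.10) = 0.5398
C = 378·0.9970·0.5910 − 370·0.9961·0.5398 = 222.7278 − 198.9471 = 23.7807

$23.78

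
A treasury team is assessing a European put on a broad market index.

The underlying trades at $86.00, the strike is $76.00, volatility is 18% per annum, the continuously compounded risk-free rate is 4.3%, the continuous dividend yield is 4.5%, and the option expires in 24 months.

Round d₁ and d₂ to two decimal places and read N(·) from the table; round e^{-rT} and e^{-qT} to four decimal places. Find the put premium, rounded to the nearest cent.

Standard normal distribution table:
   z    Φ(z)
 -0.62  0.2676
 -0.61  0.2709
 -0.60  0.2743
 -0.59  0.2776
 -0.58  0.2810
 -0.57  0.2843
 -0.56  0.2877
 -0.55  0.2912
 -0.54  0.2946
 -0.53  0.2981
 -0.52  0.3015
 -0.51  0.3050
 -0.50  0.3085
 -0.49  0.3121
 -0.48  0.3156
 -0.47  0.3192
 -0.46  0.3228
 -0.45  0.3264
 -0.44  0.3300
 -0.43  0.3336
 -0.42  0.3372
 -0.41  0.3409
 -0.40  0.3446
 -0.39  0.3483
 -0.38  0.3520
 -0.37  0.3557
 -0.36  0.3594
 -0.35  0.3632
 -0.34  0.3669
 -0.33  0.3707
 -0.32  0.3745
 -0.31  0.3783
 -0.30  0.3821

$4.03

T = 2;  σ√T = 0.2546
d₁ = [ln(86/76) + (0.043 − 0.045 + 0.18²/2)·2] / 0.2546 = [0.1236 + 0.0284] / 0.2546 = 0.5972 ≈ 0.60
d₂ = d₁ − σ√T = 0.5972 − 0.2546 = 0.3426 ≈ 0.34
e^(−qT) = e^(−0.045·2) = 0.9139;  e^(−rT) = e^(−0.043·2) = 0.9176
P = 76·0.9176·N(-0.34) − 86·0.9139·N(-0.60) = 76·0.9176·0.3669 − 86·0.9139·0.2743 = 25.5867 − 21.5587 = 4.0280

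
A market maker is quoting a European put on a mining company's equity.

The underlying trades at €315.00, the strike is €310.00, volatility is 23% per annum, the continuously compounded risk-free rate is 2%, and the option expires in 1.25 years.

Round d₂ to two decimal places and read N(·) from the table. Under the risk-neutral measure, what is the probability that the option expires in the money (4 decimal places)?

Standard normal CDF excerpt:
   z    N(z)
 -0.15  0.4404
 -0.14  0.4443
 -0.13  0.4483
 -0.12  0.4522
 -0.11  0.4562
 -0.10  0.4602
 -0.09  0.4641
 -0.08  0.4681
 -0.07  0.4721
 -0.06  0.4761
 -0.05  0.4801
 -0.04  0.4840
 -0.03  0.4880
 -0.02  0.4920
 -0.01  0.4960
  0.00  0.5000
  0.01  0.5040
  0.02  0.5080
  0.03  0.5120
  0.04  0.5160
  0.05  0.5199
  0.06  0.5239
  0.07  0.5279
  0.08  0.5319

σ√T = 0.23 × 1.1180 = 0.2571
d₁ = [ln(315/310) + (0.02 + 0.23²/2)·1.25] / 0.2571 = [0.0160 + 0.0581] / 0.2571 = 0.2880 which rounds to 0.29
d₂ = d₁ − σ√T = 0.2880 − 0.2571 = 0.0309 which rounds to 0.03
Pr(exercise) under Q = N(−d₂) = N(-0.03) = 0.4880

0.4880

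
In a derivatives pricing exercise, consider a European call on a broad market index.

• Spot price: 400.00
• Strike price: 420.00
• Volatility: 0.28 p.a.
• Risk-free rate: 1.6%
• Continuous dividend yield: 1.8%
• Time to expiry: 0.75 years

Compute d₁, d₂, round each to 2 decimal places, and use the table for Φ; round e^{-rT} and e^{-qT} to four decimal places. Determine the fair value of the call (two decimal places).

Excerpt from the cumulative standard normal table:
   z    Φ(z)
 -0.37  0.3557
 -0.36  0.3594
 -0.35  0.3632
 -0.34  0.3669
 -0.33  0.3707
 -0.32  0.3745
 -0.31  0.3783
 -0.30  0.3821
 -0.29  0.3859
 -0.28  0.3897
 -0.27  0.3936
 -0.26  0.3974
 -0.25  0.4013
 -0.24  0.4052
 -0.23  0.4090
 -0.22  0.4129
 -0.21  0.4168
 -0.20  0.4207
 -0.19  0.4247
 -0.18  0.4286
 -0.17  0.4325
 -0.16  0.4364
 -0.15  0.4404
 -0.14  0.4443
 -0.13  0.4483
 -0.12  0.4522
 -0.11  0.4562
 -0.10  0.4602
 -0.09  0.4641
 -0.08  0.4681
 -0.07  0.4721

σ√T = 0.28 × 0.8660 = 0.2425
d₁ = [ln(400/420) + (0.016 − 0.018 + 0.28²/2)·0.75] / 0.2425 = [-0.0488 + 0.0279] / 0.2425 = -0.0861 which rounds to -0.09
d₂ = d₁ − σ√T = -0.0861 − 0.2425 = -0.3286 which rounds to -0.33
e^(−qT) = e^(−0.018·0.75) = 0.9866;  e^(−rT) = e^(−0.016·0.75) = 0.9881
N(d₁) = N(-0.09) = 0.4641;  N(d₂) = N(-0.33) = 0.3707
C = 400·0.9866·0.4641 − 420·0.9881·0.3707 = 183.1524 − 153.8412 = 29.3112

29.31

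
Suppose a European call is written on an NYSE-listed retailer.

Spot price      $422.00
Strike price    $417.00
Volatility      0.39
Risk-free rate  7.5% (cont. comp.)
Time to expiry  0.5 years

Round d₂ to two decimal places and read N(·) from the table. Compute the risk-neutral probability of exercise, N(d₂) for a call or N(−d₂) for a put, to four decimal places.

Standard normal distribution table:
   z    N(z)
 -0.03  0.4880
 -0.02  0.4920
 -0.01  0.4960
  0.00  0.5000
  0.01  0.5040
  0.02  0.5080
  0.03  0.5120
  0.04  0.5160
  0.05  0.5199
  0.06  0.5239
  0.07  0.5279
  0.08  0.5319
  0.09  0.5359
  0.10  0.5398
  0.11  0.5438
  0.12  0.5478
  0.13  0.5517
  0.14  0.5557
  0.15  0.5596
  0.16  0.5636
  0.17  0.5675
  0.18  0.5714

0.5160

T = 0.5;  σ√T = 0.2758
d₁ = [ln(422/417) + (0.075 + 0.39²/2)·0.5] / 0.2758 = [0.0119 + 0.0755] / 0.2758 = 0.3171 which rounds to 0.32
d₂ = d₁ − σ√T = 0.3171 − 0.2758 = 0.0413 which rounds to 0.04
Risk-neutral Pr[S_T > K] = N(d₂) = N(0.04) = 0.5160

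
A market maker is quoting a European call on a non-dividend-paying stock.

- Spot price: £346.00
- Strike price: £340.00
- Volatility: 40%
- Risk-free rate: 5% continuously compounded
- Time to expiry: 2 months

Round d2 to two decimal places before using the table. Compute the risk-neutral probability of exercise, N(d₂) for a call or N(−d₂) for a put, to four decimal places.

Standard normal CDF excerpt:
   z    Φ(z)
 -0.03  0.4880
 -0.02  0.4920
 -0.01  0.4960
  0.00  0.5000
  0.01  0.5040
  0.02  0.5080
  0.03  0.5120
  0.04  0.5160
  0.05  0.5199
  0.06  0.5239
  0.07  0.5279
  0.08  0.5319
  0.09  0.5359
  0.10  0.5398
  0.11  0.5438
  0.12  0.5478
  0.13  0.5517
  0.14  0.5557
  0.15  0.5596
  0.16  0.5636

σ√T = 0.4·√0.1667 = 0.1633
d₁ = [ln(346/340) + (0.05 + ½·0.4²)·0.1667] / (σ√T) = (0.0175 + 0.0217) / 0.1633 = 0.2398 ≈ 0.24
d₂ = 0.2398 − 0.1633 = 0.0765 ≈ 0.08
Pr(exercise) under Q = N(d₂) = 0.5319

0.5319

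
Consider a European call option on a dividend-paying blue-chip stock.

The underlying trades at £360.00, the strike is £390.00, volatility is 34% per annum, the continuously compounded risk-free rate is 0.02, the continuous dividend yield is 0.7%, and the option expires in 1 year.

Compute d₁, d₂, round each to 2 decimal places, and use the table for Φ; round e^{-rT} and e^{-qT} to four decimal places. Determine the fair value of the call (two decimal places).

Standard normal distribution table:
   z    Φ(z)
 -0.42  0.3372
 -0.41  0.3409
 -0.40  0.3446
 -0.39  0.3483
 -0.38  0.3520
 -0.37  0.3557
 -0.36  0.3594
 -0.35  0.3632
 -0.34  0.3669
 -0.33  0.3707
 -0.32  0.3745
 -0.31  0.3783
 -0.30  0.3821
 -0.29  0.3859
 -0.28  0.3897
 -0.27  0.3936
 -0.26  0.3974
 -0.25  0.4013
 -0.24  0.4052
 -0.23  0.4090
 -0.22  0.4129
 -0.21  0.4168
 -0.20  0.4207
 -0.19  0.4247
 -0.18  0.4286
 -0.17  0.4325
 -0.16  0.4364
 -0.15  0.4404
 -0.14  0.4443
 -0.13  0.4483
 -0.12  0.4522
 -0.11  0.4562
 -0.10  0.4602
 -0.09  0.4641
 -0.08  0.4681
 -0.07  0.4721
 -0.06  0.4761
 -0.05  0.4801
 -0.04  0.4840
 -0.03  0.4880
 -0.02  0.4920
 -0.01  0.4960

£38.47

σ√T = 0.34 × 1.0000 = 0.3400
ln(S/K) + (r − q + σ²/2)T = ln(360/390) + (0.02 − 0.007 + 0.34²/2)·1 = -0.0800 + 0.0708 = -0.0092
d₁ = -0.0092 / 0.3400 = -0.0272 ≈ -0.03
d₂ = d₁ − σ√T = -0.0272 − 0.3400 = -0.3672 ≈ -0.37
e^(−qT) = e^(−0.007·1) = 0.9930;  e^(−rT) = e^(−0.02·1) = 0.9802
C = 360·0.9930·N(-0.03) − 390·0.9802·N(-0.37) = 360·0.9930·0.4880 − 390·0.9802·0.3557 = 174.4502 − 135.9763 = 38.4740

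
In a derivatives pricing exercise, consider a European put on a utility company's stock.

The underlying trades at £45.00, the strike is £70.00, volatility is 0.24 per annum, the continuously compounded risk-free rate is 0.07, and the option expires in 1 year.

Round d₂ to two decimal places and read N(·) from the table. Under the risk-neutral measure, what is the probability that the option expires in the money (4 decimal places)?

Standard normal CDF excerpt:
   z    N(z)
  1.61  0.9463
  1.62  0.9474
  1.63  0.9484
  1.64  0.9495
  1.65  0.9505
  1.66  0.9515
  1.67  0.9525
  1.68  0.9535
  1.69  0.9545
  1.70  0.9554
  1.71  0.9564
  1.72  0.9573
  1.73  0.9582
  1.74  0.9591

σ√T = 0.24 × 1.0000 = 0.2400
ln(S/K) + (r + σ²/2)T = ln(45/70) + (0.07 + 0.24²/2)·1 = -0.4418 + 0.0988 = -0.3430
d₁ = -0.3430 / 0.2400 = -1.4293 ≈ -1.43
d₂ = d₁ − σ√T = -1.4293 − 0.2400 = -1.6693 ≈ -1.67
Pr(exercise) under Q = N(−d₂) = N(1.67) = 0.9525

0.9525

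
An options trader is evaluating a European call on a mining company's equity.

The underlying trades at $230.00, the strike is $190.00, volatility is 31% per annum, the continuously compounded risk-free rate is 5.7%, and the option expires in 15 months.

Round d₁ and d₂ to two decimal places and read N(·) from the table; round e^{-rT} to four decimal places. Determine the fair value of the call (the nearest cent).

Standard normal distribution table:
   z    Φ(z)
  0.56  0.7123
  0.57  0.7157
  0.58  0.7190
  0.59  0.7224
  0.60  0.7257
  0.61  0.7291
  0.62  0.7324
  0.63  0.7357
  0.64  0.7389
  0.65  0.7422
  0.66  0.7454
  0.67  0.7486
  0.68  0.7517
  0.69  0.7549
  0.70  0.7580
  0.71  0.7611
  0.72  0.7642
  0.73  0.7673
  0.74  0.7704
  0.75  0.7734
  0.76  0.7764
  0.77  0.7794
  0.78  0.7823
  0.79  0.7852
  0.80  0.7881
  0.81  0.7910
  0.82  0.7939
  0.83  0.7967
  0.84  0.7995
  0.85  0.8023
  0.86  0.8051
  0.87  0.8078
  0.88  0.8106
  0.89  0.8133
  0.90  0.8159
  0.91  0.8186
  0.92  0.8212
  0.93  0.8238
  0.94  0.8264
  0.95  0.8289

σ√T = 0.31 × 1.1180 = 0.3466
d₁ = [ln(230/190) + (0.057 + 0.31²/2)·1.25] / 0.3466 = [0.1911 + 0.1313] / 0.3466 = 0.9301 which rounds to 0.93
d₂ = d₁ − σ√T = 0.9301 − 0.3466 = 0.5835 which rounds to 0.58
exp(−rT) = exp(−0.057·1.25) = 0.9312
C = 230·N(0.93) − 190·0.9312·N(0.58) = 230·0.8238 − 190·0.9312·0.7190 = 189.4740 − 127.2112 = 62.2628

$62.26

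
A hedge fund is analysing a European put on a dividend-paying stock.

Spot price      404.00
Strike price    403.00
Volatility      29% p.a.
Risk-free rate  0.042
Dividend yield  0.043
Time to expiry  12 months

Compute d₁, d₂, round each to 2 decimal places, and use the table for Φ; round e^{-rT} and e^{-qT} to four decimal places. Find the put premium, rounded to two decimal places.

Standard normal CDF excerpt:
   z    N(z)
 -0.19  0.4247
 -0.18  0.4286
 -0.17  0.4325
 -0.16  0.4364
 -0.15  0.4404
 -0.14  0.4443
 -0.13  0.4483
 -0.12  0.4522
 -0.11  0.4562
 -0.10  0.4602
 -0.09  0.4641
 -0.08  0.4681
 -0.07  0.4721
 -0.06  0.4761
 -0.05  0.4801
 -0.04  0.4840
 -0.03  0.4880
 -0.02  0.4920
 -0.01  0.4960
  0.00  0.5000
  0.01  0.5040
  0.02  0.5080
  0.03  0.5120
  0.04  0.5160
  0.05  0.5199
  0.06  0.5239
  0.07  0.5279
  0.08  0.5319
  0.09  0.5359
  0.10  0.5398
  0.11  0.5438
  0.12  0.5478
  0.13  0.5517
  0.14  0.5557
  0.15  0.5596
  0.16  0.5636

σ√T = 0.29·√1 = 0.2900
d₁ = [ln(404/403) + (0.042 − 0.043 + ½·0.29²)·1] / (σ√T) = (0.0025 + 0.0411) / 0.2900 = 0.1501 which rounds to 0.15
d₂ = 0.1501 − 0.2900 = -0.1399 which rounds to -0.14
e^(−qT) = e^(−0.043·1) = 0.9579;  e^(−rT) = e^(−0.042·1) = 0.9589
N(−d₂) = N(0.14) = 0.5557;  N(−d₁) = N(-0.15) = 0.4404
P = 403·0.9589·0.5557 − 404·0.9579·0.4404 = 214.7429 − 170.4311 = 44.3118

44.31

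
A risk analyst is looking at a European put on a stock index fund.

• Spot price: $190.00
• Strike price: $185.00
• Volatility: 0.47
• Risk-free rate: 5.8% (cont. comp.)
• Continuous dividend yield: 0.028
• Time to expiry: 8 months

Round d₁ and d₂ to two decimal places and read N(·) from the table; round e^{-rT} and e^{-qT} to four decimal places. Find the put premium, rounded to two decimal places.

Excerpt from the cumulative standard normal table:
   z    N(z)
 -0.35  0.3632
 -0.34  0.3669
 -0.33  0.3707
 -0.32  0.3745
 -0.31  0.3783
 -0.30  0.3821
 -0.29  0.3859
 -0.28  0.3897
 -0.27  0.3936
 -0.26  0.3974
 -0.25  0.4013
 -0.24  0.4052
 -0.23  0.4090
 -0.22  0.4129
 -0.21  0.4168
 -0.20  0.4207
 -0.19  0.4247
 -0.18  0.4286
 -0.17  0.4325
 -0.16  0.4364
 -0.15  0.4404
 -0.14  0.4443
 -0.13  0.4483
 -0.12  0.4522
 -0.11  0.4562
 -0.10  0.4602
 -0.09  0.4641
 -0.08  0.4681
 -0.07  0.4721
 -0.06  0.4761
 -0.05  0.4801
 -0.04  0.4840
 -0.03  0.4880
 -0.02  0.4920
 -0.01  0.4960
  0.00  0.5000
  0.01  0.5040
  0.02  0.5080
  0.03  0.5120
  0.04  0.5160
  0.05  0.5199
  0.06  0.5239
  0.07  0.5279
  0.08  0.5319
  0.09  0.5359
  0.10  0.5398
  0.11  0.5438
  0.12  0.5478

$23.41

σ√T = 0.47·√0.6667 = 0.3838
d₁ = [ln(190/185) + (0.058 − 0.028 + 0.47²/2)·0.6667] / 0.3838 = [0.0267 + 0.0936] / 0.3838 = 0.3135 which rounds to 0.31
d₂ = d₁ − σ√T = 0.3135 − 0.3838 = -0.0703 which rounds to -0.07
exp(−qT) = exp(−0.028·0.6667) = 0.9815;  exp(−rT) = exp(−0.058·0.6667) = 0.9621
N(−d₂) = N(0.07) = 0.5279;  N(−d₁) = N(-0.31) = 0.3783
P = 185·0.9621·0.5279 − 190·0.9815·0.3783 = 93.9601 − 70.5473 = 23.4129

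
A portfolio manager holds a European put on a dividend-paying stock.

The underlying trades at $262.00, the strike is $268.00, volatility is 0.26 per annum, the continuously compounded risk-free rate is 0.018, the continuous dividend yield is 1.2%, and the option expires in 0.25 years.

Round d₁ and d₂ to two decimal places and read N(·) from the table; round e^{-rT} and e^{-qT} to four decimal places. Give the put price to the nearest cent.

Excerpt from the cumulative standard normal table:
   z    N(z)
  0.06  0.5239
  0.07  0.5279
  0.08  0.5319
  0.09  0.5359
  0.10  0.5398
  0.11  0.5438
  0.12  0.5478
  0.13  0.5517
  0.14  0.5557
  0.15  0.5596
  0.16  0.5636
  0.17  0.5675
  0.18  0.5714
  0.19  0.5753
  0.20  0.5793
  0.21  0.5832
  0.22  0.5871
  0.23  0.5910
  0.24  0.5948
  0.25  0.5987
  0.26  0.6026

$16.67

σ√T = 0.26 × 0.5000 = 0.1300
d₁ = [ln(262/268) + (0.018 − 0.012 + 0.26²/2)·0.25] / 0.1300 = [-0.0226 + 0.0100] / 0.1300 = -0.0976 ≈ -0.10
d₂ = d₁ − σ√T = -0.0976 − 0.1300 = -0.2276 ≈ -0.23
exp(−qT) = exp(−0.012·0.25) = 0.9970;  exp(−rT) = exp(−0.018·0.25) = 0.9955
N(−d₂) = N(0.23) = 0.5910;  N(−d₁) = N(0.10) = 0.5398
P = 268·0.9955·0.5910 − 262·0.9970·0.5398 = 157.6753 − 141.0033 = 16.6719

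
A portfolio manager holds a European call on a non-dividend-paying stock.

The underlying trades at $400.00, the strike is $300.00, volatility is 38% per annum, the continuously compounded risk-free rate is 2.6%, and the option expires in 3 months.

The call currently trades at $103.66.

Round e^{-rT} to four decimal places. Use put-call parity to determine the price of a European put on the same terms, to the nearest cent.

$1.71

exp(−rT) = exp(−0.026·0.25) = 0.9935
Put-call parity: C − P = S − K·e^(−rT) = 400 − 300·0.9935 = 400 − 298.0500 = 101.9500
P = C − (C − P) = 103.66 − (101.9500) = 1.7100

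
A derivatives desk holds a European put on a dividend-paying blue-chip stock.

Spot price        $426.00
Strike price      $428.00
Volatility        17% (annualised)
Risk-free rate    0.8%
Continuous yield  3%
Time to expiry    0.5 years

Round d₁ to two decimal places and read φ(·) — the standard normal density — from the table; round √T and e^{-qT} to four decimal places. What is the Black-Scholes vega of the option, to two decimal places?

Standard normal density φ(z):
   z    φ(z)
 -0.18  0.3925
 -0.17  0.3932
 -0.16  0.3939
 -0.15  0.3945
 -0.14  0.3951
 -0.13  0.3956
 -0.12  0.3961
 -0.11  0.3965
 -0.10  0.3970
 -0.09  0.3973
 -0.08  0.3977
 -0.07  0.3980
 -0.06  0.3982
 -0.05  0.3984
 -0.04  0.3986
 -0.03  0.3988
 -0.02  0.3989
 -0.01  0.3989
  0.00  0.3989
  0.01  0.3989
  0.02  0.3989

118.10

σ√T = 0.17·√0.5 = 0.1202
ln(S/K) + (r − q + σ²/2)T = ln(426/428) + (0.008 − 0.03 + 0.17²/2)·0.5 = -0.0047 − 0.0038 = -0.0085
d₁ = -0.0085 / 0.1202 = -0.0704 → -0.07
√T = √0.5 = 0.7071
φ(d₁) = φ(-0.07) = 0.3980
exp(−qT) = exp(−0.03·0.5) = 0.9851
vega = S·exp(−qT)·φ(d₁)·√T = 426·0.9851·0.3980·0.7071 = 118.1011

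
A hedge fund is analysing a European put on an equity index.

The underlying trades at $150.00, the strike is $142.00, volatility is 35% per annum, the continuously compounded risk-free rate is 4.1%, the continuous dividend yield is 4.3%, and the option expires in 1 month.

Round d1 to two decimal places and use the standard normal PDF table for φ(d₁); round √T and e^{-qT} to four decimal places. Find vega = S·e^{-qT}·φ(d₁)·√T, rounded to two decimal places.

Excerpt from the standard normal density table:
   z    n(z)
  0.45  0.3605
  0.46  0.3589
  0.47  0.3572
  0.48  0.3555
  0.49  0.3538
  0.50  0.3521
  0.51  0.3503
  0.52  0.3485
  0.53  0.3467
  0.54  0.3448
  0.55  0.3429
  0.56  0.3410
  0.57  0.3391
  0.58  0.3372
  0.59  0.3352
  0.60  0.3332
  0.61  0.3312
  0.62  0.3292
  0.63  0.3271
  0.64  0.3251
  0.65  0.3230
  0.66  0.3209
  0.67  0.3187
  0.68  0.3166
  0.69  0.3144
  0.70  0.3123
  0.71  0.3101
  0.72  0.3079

14.46

T = 0.08333;  σ√T = 0.1010
d₁ = [ln(150/142) + (0.041 − 0.043 + 0.35²/2)·0.08333] / 0.1010 = [0.0548 + 0.0049] / 0.1010 = 0.5913 → 0.59
√T = √0.08333 = 0.2887
φ(d₁) = φ(0.59) = 0.3352
exp(−qT) = exp(−0.043·0.08333) = 0.9964
vega = S·exp(−qT)·φ(d₁)·√T = 150·0.9964·0.3352·0.2887 = 14.4636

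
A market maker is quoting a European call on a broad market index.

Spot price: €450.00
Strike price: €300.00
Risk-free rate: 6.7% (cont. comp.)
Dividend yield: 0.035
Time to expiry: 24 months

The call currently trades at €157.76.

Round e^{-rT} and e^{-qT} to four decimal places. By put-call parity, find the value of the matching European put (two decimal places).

exp(−qT) = exp(−0.035·2) = 0.9324;  exp(−rT) = exp(−0.067·2) = 0.8746
Put-call parity: C − P = S·e^(−qT) − K·e^(−rT) = 450·0.9324 − 300·0.8746 = 419.5800 − 262.3800 = 157.2000
P = C − (C − P) = 157.76 − (157.2000) = 0.5600

€0.56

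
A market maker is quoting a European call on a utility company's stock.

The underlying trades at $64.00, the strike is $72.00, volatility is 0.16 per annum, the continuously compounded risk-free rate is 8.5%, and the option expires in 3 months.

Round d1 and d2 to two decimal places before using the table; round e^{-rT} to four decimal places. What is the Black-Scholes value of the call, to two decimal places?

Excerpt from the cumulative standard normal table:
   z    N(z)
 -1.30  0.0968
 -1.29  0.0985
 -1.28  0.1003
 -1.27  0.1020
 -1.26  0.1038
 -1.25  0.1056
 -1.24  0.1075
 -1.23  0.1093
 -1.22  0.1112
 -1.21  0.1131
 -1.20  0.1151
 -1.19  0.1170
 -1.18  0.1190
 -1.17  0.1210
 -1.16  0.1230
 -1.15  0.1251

σ√T = 0.16·√0.25 = 0.0800
d₁ = [ln(64/72) + (0.085 + 0.16²/2)·0.25] / 0.0800 = [-0.1178 + 0.0245] / 0.0800 = -1.1667 → -1.17
d₂ = d₁ − σ√T = -1.1667 − 0.0800 = -1.2467 → -1.25
e^(−rT) = e^(−0.085·0.25) = 0.9790
N(d₁) = N(-1.17) = 0.1210;  N(d₂) = N(-1.25) = 0.1056
C = 64·0.1210 − 72·0.9790·0.1056 = 7.7440 − 7.4435 = 0.3005

$0.30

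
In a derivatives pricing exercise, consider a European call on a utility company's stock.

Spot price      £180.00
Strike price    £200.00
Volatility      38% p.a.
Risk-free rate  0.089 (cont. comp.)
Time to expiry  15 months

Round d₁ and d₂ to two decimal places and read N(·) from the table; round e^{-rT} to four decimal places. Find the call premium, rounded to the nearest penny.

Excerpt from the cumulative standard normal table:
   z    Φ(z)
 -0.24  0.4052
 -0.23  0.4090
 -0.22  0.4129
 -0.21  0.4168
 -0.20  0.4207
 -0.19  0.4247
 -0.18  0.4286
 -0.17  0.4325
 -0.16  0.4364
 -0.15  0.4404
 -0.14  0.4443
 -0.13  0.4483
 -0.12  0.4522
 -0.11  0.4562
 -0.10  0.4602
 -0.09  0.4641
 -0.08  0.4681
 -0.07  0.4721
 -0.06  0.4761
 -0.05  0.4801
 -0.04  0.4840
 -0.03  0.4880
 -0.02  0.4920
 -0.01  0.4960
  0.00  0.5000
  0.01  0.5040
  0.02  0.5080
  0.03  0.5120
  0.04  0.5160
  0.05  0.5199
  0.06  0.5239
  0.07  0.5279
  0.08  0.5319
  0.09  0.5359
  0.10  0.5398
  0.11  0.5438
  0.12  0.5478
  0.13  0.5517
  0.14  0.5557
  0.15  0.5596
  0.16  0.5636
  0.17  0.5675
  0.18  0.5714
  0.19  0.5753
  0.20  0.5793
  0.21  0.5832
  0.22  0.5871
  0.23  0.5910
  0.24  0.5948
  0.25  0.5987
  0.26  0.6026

T = 1.25;  σ√T = 0.4249
d₁ = [ln(180/200) + (0.089 + 0.38²/2)·1.25] / 0.4249 = [-0.1054 + 0.2015] / 0.4249 = 0.2263 → 0.23
d₂ = d₁ − σ√T = 0.2263 − 0.4249 = -0.1986 → -0.20
e^(−rT) = e^(−0.089·1.25) = 0.8947
N(d₁) = N(0.23) = 0.5910;  N(d₂) = N(-0.20) = 0.4207
C = 180·0.5910 − 200·0.8947·0.4207 = 106.3800 − 75.2801 = 31.0999

£31.10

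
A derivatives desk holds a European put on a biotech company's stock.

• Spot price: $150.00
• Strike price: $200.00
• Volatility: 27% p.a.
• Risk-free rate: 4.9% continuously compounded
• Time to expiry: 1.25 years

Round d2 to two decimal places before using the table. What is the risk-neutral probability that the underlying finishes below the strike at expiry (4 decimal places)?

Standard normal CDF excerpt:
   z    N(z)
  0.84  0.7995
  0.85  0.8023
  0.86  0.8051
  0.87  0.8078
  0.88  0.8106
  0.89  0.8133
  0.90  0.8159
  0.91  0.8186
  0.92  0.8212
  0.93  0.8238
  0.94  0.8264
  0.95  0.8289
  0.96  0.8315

σ√T = 0.27 × 1.1180 = 0.3019
ln(S/K) + (r + σ²/2)T = ln(150/200) + (0.049 + 0.27²/2)·1.25 = -0.2877 + 0.1068 = -0.1809
d₁ = -0.1809 / 0.3019 = -0.5992 ⇒ -0.60
d₂ = d₁ − σ√T = -0.5992 − 0.3019 = -0.9010 ⇒ -0.90
Risk-neutral Pr[S_T < K] = N(−d₂) = N(0.90) = 0.8159

0.8159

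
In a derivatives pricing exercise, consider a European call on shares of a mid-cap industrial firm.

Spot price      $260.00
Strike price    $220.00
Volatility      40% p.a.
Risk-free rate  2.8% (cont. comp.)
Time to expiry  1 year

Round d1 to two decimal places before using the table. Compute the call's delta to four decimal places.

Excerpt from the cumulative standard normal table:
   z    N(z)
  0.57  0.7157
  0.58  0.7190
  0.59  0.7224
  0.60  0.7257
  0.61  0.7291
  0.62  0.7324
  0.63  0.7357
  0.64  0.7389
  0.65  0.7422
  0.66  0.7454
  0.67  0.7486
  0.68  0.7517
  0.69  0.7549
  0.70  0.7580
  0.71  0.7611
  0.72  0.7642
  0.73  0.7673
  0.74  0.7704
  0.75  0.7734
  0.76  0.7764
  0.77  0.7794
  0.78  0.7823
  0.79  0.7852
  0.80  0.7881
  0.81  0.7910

σ√T = 0.4·√1 = 0.4000
d₁ = [ln(260/220) + (0.028 + 0.4²/2)·1] / 0.4000 = [0.1671 + 0.1080] / 0.4000 = 0.6876 ≈ 0.69
N(d₁) = N(0.69) = 0.7549
Δ_call = N(d₁) = 0.7549

0.7549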